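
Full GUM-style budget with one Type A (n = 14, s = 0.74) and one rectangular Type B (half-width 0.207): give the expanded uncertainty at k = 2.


u_A = s / sqrt(n) = 0.74 / sqrt(14) = 0.19777332
u_B = half_width / sqrt(3) = 0.207 / sqrt(3) = 0.11951151
uc = sqrt(u_A^2 + u_B^2) = sqrt(0.19777332^2 + 0.11951151^2) = 0.23107853
U = k * uc = 2 * 0.23107853
U = 0.4622

0.4622


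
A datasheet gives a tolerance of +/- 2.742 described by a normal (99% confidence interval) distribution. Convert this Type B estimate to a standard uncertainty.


u_B = half_width / 2.576
u_B = 2.742 / 2.576
u_B = 1.0644

1.0644


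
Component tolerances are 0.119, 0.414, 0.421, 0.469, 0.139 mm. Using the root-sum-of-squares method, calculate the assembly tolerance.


RSS = sqrt(0.119^2 + 0.414^2 + 0.421^2 + 0.469^2 + 0.139^2)
= sqrt(0.60208)
= 0.7759

0.7759


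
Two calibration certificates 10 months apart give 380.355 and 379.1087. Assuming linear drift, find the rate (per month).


rate = (v2 - v1) / months
= (379.1087 - 380.355) / 10
= -1.2463 / 10
= -0.1246

-0.1246


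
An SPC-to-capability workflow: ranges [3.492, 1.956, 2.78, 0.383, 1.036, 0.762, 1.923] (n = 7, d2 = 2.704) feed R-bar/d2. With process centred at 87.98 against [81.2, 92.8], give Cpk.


R_bar = (3.492 + 1.956 + 2.78 + 0.383 + 1.036 + 0.762 + 1.923) / 7 = 1.7617143
sigma = R_bar / d2 = 1.7617143 / 2.704 = 0.65152156
Cp = (USL - LSL)/(6*sigma) = (92.8 - 81.2)/(6*0.65152156) = 2.9674
Cpu = (92.8 - 87.98)/(3*0.65152156) = 2.4660
Cpl = (87.98 - 81.2)/(3*0.65152156) = 3.4688
Cpk = min(Cpu, Cpl) = 2.4660

2.4660


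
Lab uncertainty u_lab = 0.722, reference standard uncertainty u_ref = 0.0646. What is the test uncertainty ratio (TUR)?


TUR = u_lab / u_ref
= 0.722 / 0.0646
= 11.1765

11.1765


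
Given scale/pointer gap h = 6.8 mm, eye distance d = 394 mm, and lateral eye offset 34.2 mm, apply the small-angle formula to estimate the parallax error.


error = h * offset / d
= 6.8 * 34.2 / 394
= 0.5903

0.5903


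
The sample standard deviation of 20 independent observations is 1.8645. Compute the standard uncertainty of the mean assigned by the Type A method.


u_A = s / sqrt(n)
u_A = 1.8645 / sqrt(20)
u_A = 1.8645 / 4.472136
u_A = 0.4169

0.4169


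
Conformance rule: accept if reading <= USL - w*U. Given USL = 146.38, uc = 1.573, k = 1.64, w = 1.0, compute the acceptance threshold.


U = k * uc = 1.64 * 1.573 = 2.57972
guard band g = w * U = 1.0 * 2.57972 = 2.57972
AL = USL - g = 146.38 - 2.57972
AL = 143.8003

143.8003


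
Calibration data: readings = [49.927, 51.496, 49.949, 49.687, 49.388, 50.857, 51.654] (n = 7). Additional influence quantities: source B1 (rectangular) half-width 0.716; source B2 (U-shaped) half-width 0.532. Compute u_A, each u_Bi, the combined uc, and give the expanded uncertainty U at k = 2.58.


mean = (49.927 + 51.496 + 49.949 + 49.687 + 49.388 + 50.857 + 51.654) / 7 = 50.42257143
s = sqrt(sum((x - mean)^2)/(n-1)) = 0.90725389
u_A = s / sqrt(n) = 0.90725389 / sqrt(7) = 0.34290974
u_B1 = 0.716 / sqrt(3) = 0.41338279
u_B2 = 0.532 / sqrt(2) = 0.37618081
uc = sqrt(0.34290974^2 + 0.41338279^2 + 0.37618081^2) = 0.65573197
U = k * uc = 2.58 * 0.65573197
U = 1.6918

1.6918


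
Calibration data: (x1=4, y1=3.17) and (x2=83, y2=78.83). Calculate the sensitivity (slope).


slope = (y2 - y1) / (x2 - x1)
= (78.83 - 3.17) / (83 - 4)
= 75.6600 / 79
= 0.9577

0.9577


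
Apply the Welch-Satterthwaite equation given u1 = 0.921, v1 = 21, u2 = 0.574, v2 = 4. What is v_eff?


uc = sqrt(u1^2 + u2^2) = sqrt(0.921^2 + 0.574^2) = 1.0852267
v_eff = uc^4 / (u1^4/v1 + u2^4/v2)
= 1.0852267^4 / (0.921^4/21 + 0.574^4/4)
= 1.3870173 / 0.061401123
v_eff = 22.5894

22.5894


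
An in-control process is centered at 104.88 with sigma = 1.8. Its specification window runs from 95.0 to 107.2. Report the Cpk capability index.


Cpu = (USL - mean) / (3*sigma) = (107.2 - 104.88) / (3*1.8) = 0.4296
Cpl = (mean - LSL) / (3*sigma) = (104.88 - 95.0) / (3*1.8) = 1.8296
Cpk = min(Cpu, Cpl) = 0.4296

0.4296


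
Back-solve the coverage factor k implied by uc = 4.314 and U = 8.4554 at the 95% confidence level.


k = U / uc
k = 8.4554 / 4.314
k = 1.96

1.96


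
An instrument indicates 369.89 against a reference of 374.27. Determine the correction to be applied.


Correction = standard - reading
= 374.27 - 369.89
= 4.3800

4.3800


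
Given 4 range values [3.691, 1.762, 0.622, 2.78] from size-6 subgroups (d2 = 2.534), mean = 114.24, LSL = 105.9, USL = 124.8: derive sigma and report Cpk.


R_bar = (3.691 + 1.762 + 0.622 + 2.78) / 4 = 2.21375
sigma = R_bar / d2 = 2.21375 / 2.534 = 0.87361878
Cp = (USL - LSL)/(6*sigma) = (124.8 - 105.9)/(6*0.87361878) = 3.6057
Cpu = (124.8 - 114.24)/(3*0.87361878) = 4.0292
Cpl = (114.24 - 105.9)/(3*0.87361878) = 3.1822
Cpk = min(Cpu, Cpl) = 3.1822

3.1822


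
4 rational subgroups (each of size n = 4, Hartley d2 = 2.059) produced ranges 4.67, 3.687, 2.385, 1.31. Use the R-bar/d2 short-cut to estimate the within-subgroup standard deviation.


R_bar = (4.67 + 3.687 + 2.385 + 1.31) / 4
R_bar = 12.052 / 4 = 3.013
sigma_hat = R_bar / d2 = 3.013 / 2.059 = 1.4633

1.4633


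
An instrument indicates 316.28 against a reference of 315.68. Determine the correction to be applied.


Correction = standard - reading
= 315.68 - 316.28
= -0.6000

-0.6000


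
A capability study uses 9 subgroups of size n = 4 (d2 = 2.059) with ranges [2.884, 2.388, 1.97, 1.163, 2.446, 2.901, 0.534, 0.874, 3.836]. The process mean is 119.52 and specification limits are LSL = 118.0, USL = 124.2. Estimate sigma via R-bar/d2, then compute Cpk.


R_bar = (2.884 + 2.388 + 1.97 + 1.163 + 2.446 + 2.901 + 0.534 + 0.874 + 3.836) / 9 = 2.1106667
sigma = R_bar / d2 = 2.1106667 / 2.059 = 1.0250931
Cp = (USL - LSL)/(6*sigma) = (124.2 - 118.0)/(6*1.0250931) = 1.0080
Cpu = (124.2 - 119.52)/(3*1.0250931) = 1.5218
Cpl = (119.52 - 118.0)/(3*1.0250931) = 0.4943
Cpk = min(Cpu, Cpl) = 0.4943

0.4943


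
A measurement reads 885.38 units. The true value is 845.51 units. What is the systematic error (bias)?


Systematic error = measured - true
= 885.38 - 845.51
= 39.8700

39.8700


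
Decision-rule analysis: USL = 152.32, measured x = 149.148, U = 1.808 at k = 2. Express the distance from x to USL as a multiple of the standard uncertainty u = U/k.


u = U / k = 1.808 / 2 = 0.904
margin = |USL - x| = |152.32 - 149.148| = 3.172
z = margin / u = 3.172 / 0.904
z = 3.5088

3.5088


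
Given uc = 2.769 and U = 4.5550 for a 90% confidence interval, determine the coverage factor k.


k = U / uc
k = 4.5550 / 2.769
k = 1.645

1.645


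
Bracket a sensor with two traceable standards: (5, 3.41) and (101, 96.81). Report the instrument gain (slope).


slope = (y2 - y1) / (x2 - x1)
= (96.81 - 3.41) / (101 - 5)
= 93.4000 / 96
= 0.9729

0.9729


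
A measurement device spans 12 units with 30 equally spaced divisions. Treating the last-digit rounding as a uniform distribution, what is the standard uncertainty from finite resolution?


resolution = range / divisions
resolution = 12 / 30 = 0.4
u_res = resolution / (2*sqrt(3))
u_res = 0.4 / 3.4641016
u_res = 0.1155

0.1155


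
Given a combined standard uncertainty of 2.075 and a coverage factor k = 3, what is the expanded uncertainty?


U = k * uc
U = 3 * 2.075
U = 6.2250

6.2250


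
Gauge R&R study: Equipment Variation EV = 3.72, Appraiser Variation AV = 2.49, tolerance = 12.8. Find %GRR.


GRR = sqrt(EV^2 + AV^2) = sqrt(3.72^2 + 2.49^2) = 4.4764383
%GRR = GRR / tol * 100 = 4.4764383 / 12.8 * 100
%GRR = 34.9722

34.9722


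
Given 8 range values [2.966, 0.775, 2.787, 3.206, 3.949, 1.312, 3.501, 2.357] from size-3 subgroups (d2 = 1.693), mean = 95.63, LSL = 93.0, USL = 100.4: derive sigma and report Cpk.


R_bar = (2.966 + 0.775 + 2.787 + 3.206 + 3.949 + 1.312 + 3.501 + 2.357) / 8 = 2.606625
sigma = R_bar / d2 = 2.606625 / 1.693 = 1.5396486
Cp = (USL - LSL)/(6*sigma) = (100.4 - 93.0)/(6*1.5396486) = 0.8010
Cpu = (100.4 - 95.63)/(3*1.5396486) = 1.0327
Cpl = (95.63 - 93.0)/(3*1.5396486) = 0.5694
Cpk = min(Cpu, Cpl) = 0.5694

0.5694


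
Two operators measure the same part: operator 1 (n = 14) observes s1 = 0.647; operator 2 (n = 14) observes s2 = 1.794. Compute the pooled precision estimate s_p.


s_p = sqrt(((n1-1)*s1^2 + (n2-1)*s2^2) / (n1+n2-2))
numerator = (14-1)*0.647^2 + (14-1)*1.794^2 = 5.441917 + 41.839668 = 47.281585
denominator = 14 + 14 - 2 = 26
s_p^2 = 47.281585 / 26 = 1.8185225
s_p = sqrt(1.8185225) = 1.3485

1.3485


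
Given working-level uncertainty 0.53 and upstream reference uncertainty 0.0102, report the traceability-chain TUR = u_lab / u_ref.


TUR = u_lab / u_ref
= 0.53 / 0.0102
= 51.9608

51.9608


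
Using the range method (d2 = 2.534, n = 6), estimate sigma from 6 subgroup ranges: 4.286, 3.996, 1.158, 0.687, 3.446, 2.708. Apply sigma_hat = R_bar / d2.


R_bar = (4.286 + 3.996 + 1.158 + 0.687 + 3.446 + 2.708) / 6
R_bar = 16.281 / 6 = 2.7135
sigma_hat = R_bar / d2 = 2.7135 / 2.534 = 1.0708

1.0708


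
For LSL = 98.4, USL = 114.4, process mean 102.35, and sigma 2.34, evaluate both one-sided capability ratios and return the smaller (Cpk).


Cpu = (USL - mean) / (3*sigma) = (114.4 - 102.35) / (3*2.34) = 1.7165
Cpl = (mean - LSL) / (3*sigma) = (102.35 - 98.4) / (3*2.34) = 0.5627
Cpk = min(Cpu, Cpl) = 0.5627

0.5627


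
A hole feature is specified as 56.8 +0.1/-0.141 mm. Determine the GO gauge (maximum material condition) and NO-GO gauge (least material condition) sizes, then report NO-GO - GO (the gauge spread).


GO = nominal - lower_tol (smallest hole = maximum material condition)
GO = 56.8 - 0.141 = 56.659
NO-GO = nominal + upper_tol (largest hole = least material condition)
NO-GO = 56.8 + 0.1 = 56.9
spread = NO-GO - GO = 56.9 - 56.659 = 0.2410

0.2410


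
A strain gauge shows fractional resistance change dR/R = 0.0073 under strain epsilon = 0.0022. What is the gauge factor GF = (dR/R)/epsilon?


GF = (dR/R) / epsilon
= 0.0073 / 0.0022
= 3.3182

3.3182


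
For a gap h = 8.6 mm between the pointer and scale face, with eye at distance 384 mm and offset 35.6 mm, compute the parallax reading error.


error = h * offset / d
= 8.6 * 35.6 / 384
= 0.7973

0.7973


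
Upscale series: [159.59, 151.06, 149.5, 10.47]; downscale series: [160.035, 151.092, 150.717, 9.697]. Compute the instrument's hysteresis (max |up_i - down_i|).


|159.59 - 160.035| = 0.4450
|151.06 - 151.092| = 0.0320
|149.5 - 150.717| = 1.2170
|10.47 - 9.697| = 0.7730
hysteresis = max(diffs) = 1.2170

1.2170


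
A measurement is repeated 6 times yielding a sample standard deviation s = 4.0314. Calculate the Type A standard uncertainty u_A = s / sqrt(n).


u_A = s / sqrt(n)
u_A = 4.0314 / sqrt(6)
u_A = 4.0314 / 2.4494897
u_A = 1.6458

1.6458


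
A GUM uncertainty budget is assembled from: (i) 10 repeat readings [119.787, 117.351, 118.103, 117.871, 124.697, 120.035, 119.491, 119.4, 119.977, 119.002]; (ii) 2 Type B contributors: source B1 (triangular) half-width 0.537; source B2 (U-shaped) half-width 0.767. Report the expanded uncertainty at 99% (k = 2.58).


mean = (119.787 + 117.351 + 118.103 + 117.871 + 124.697 + 120.035 + 119.491 + 119.4 + 119.977 + 119.002) / 10 = 119.5714
s = sqrt(sum((x - mean)^2)/(n-1)) = 2.0285597
u_A = s / sqrt(n) = 2.0285597 / sqrt(10) = 0.6414869
u_B1 = 0.537 / sqrt(6) = 0.21922933
u_B2 = 0.767 / sqrt(2) = 0.5423509
uc = sqrt(0.6414869^2 + 0.21922933^2 + 0.5423509^2) = 0.86816556
U = k * uc = 2.58 * 0.86816556
U = 2.2399

2.2399


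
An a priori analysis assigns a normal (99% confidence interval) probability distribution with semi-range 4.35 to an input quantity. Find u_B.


u_B = half_width / 2.576
u_B = 4.35 / 2.576
u_B = 1.6887

1.6887


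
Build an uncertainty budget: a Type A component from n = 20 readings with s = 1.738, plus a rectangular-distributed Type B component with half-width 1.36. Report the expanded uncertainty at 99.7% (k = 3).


u_A = s / sqrt(n) = 1.738 / sqrt(20) = 0.38862861
u_B = half_width / sqrt(3) = 1.36 / sqrt(3) = 0.78519637
uc = sqrt(u_A^2 + u_B^2) = sqrt(0.38862861^2 + 0.78519637^2) = 0.87610818
U = k * uc = 3 * 0.87610818
U = 2.6283

2.6283


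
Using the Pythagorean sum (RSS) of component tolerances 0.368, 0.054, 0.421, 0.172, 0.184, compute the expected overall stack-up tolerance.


RSS = sqrt(0.368^2 + 0.054^2 + 0.421^2 + 0.172^2 + 0.184^2)
= sqrt(0.379021)
= 0.6156

0.6156


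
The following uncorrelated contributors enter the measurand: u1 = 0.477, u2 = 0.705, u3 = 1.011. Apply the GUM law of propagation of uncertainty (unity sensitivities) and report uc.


uc = sqrt(0.477^2 + 0.705^2 + 1.011^2)
uc = sqrt(1.746675)
uc = 1.3216

1.3216


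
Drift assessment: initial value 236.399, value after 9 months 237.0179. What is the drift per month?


rate = (v2 - v1) / months
= (237.0179 - 236.399) / 9
= 0.6189 / 9
= 0.0688

0.0688


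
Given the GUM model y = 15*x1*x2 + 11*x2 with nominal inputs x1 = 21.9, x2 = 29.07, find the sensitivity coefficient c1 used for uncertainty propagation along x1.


y = 15*x1*x2 + 11*x2
dy/dx1 = 15*x2
Evaluate at x2 = 29.07: c1 = 15 * 29.07
c1 = 436.0500

436.0500


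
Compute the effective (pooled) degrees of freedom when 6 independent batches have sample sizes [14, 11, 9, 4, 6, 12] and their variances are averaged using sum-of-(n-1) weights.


nu = sum_i (n_i - 1)
nu = ((14 - 1) + (11 - 1) + (9 - 1) + (4 - 1) + (6 - 1) + (12 - 1))
nu = 13 + 10 + 8 + 3 + 5 + 11
nu = 50

50


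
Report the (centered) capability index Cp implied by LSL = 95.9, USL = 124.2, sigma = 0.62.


Cp = (USL - LSL) / (6 * sigma)
= (124.2 - 95.9) / (6 * 0.62)
= 28.3000 / 3.7200
= 7.6075

7.6075


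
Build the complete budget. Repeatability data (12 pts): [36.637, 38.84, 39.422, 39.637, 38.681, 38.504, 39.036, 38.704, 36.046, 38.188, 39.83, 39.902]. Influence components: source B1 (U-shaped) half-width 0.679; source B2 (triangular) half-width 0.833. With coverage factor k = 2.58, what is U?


mean = (36.637 + 38.84 + 39.422 + 39.637 + 38.681 + 38.504 + 39.036 + 38.704 + 36.046 + 38.188 + 39.83 + 39.902) / 12 = 38.61891667
s = sqrt(sum((x - mean)^2)/(n-1)) = 1.1975422
u_A = s / sqrt(n) = 1.1975422 / sqrt(12) = 0.34570066
u_B1 = 0.679 / sqrt(2) = 0.4801255
u_B2 = 0.833 / sqrt(6) = 0.34007083
uc = sqrt(0.34570066^2 + 0.4801255^2 + 0.34007083^2) = 0.68240575
U = k * uc = 2.58 * 0.68240575
U = 1.7606

1.7606


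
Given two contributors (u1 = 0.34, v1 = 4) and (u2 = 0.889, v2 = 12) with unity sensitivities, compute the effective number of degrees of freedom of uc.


uc = sqrt(u1^2 + u2^2) = sqrt(0.34^2 + 0.889^2) = 0.95179882
v_eff = uc^4 / (u1^4/v1 + u2^4/v2)
= 0.95179882^4 / (0.34^4/4 + 0.889^4/12)
= 0.82069285 / 0.055391447
v_eff = 14.8162

14.8162


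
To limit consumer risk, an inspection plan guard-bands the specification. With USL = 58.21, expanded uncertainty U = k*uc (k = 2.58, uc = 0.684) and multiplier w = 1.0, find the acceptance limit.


U = k * uc = 2.58 * 0.684 = 1.76472
guard band g = w * U = 1.0 * 1.76472 = 1.76472
AL = USL - g = 58.21 - 1.76472
AL = 56.4453

56.4453


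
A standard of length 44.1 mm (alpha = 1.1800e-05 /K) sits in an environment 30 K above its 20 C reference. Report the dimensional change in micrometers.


dL = L * alpha * dT
= 44.1 * 1.1800e-05 * 30
= 0.0156114 mm
dL_um = 0.0156114 * 1000 = 15.6114 um

15.6114


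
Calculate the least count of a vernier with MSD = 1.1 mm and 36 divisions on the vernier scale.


LC = MSD / n_div
= 1.1 / 36
= 0.0306

0.0306


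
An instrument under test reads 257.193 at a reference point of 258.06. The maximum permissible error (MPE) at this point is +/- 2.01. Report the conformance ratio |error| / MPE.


e = indication - reference = 257.193 - 258.06 = -0.8670
|e| = 0.8670
ratio = |e| / MPE = 0.8670 / 2.01
ratio = 0.4313

0.4313


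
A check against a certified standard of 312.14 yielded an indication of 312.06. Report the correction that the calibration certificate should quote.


Correction = standard - reading
= 312.14 - 312.06
= 0.0800

0.0800


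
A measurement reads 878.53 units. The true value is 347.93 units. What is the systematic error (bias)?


Systematic error = measured - true
= 878.53 - 347.93
= 530.6000

530.6000


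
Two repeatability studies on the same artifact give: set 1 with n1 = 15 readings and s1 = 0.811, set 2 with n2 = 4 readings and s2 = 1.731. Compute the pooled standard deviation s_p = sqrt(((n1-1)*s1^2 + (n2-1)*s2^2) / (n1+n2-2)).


s_p = sqrt(((n1-1)*s1^2 + (n2-1)*s2^2) / (n1+n2-2))
numerator = (15-1)*0.811^2 + (4-1)*1.731^2 = 9.208094 + 8.989083 = 18.197177
denominator = 15 + 4 - 2 = 17
s_p^2 = 18.197177 / 17 = 1.0704222
s_p = sqrt(1.0704222) = 1.0346

1.0346


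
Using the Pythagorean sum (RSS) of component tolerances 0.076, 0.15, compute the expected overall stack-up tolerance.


RSS = sqrt(0.076^2 + 0.15^2)
= sqrt(0.028276)
= 0.1682

0.1682


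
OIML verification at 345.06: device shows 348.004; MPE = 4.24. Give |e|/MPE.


e = indication - reference = 348.004 - 345.06 = 2.9440
|e| = 2.9440
ratio = |e| / MPE = 2.9440 / 4.24
ratio = 0.6943

0.6943


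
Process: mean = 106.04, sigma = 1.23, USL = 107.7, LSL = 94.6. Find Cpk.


Cpu = (USL - mean) / (3*sigma) = (107.7 - 106.04) / (3*1.23) = 0.4499
Cpl = (mean - LSL) / (3*sigma) = (106.04 - 94.6) / (3*1.23) = 3.1003
Cpk = min(Cpu, Cpl) = 0.4499

0.4499


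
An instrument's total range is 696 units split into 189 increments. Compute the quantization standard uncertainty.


resolution = range / divisions
resolution = 696 / 189 = 3.6825397
u_res = resolution / (2*sqrt(3))
u_res = 3.6825397 / 3.4641016
u_res = 1.0631

1.0631


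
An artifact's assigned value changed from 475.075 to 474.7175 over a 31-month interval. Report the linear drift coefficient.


rate = (v2 - v1) / months
= (474.7175 - 475.075) / 31
= -0.3575 / 31
= -0.0115

-0.0115


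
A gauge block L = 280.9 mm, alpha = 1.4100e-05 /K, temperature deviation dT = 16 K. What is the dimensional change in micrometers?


dL = L * alpha * dT
= 280.9 * 1.4100e-05 * 16
= 0.0633710 mm
dL_um = 0.0633710 * 1000 = 63.3710 um

63.3710


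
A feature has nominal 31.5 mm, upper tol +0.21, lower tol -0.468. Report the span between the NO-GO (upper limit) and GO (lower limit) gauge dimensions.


GO = nominal - lower_tol (smallest hole = maximum material condition)
GO = 31.5 - 0.468 = 31.032
NO-GO = nominal + upper_tol (largest hole = least material condition)
NO-GO = 31.5 + 0.21 = 31.71
spread = NO-GO - GO = 31.71 - 31.032 = 0.6780

0.6780


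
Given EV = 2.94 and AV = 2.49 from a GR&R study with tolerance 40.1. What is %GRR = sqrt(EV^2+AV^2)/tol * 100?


GRR = sqrt(EV^2 + AV^2) = sqrt(2.94^2 + 2.49^2) = 3.8527523
%GRR = GRR / tol * 100 = 3.8527523 / 40.1 * 100
%GRR = 9.6079

9.6079


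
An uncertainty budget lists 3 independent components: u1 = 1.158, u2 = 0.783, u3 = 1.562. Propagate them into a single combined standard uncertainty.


uc = sqrt(1.158^2 + 0.783^2 + 1.562^2)
uc = sqrt(4.393897)
uc = 2.0962

2.0962


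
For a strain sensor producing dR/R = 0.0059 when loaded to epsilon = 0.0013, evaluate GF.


GF = (dR/R) / epsilon
= 0.0059 / 0.0013
= 4.5385

4.5385


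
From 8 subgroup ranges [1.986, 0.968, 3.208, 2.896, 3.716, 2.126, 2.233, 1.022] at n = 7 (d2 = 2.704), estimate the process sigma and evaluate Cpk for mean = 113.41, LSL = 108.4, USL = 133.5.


R_bar = (1.986 + 0.968 + 3.208 + 2.896 + 3.716 + 2.126 + 2.233 + 1.022) / 8 = 2.269375
sigma = R_bar / d2 = 2.269375 / 2.704 = 0.8392659
Cp = (USL - LSL)/(6*sigma) = (133.5 - 108.4)/(6*0.8392659) = 4.9845
Cpu = (133.5 - 113.41)/(3*0.8392659) = 7.9792
Cpl = (113.41 - 108.4)/(3*0.8392659) = 1.9898
Cpk = min(Cpu, Cpl) = 1.9898

1.9898


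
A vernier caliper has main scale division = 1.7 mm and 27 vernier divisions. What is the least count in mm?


LC = MSD / n_div
= 1.7 / 27
= 0.0630

0.0630


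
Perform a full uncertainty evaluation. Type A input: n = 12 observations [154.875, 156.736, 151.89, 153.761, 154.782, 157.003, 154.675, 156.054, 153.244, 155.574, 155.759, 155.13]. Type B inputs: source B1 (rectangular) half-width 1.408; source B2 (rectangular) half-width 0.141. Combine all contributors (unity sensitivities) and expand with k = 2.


mean = (154.875 + 156.736 + 151.89 + 153.761 + 154.782 + 157.003 + 154.675 + 156.054 + 153.244 + 155.574 + 155.759 + 155.13) / 12 = 154.9569167
s = sqrt(sum((x - mean)^2)/(n-1)) = 1.4615165
u_A = s / sqrt(n) = 1.4615165 / sqrt(12) = 0.42190347
u_B1 = 1.408 / sqrt(3) = 0.81290918
u_B2 = 0.141 / sqrt(3) = 0.081406388
uc = sqrt(0.42190347^2 + 0.81290918^2 + 0.081406388^2) = 0.91948403
U = k * uc = 2 * 0.91948403
U = 1.8390

1.8390


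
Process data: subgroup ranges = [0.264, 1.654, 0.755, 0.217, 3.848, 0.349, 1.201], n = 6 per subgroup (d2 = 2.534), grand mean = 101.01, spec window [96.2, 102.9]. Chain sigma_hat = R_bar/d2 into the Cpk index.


R_bar = (0.264 + 1.654 + 0.755 + 0.217 + 3.848 + 0.349 + 1.201) / 7 = 1.184
sigma = R_bar / d2 = 1.184 / 2.534 = 0.46724546
Cp = (USL - LSL)/(6*sigma) = (102.9 - 96.2)/(6*0.46724546) = 2.3899
Cpu = (102.9 - 101.01)/(3*0.46724546) = 1.3483
Cpl = (101.01 - 96.2)/(3*0.46724546) = 3.4315
Cpk = min(Cpu, Cpl) = 1.3483

1.3483


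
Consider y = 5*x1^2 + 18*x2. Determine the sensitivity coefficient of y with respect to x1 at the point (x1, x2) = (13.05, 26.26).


y = 5*x1^2 + 18*x2
dy/dx1 = 2*5*x1
Evaluate at x1 = 13.05: c1 = 10 * 13.05
c1 = 130.5000

130.5000


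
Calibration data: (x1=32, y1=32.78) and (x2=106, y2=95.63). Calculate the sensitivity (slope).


slope = (y2 - y1) / (x2 - x1)
= (95.63 - 32.78) / (106 - 32)
= 62.8500 / 74
= 0.8493

0.8493


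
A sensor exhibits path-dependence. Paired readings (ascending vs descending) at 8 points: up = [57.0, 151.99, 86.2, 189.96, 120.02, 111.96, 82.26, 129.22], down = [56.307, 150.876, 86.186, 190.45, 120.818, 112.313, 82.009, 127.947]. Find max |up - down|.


|57.0 - 56.307| = 0.6930
|151.99 - 150.876| = 1.1140
|86.2 - 86.186| = 0.0140
|189.96 - 190.45| = 0.4900
|120.02 - 120.818| = 0.7980
|111.96 - 112.313| = 0.3530
|82.26 - 82.009| = 0.2510
|129.22 - 127.947| = 1.2730
hysteresis = max(diffs) = 1.2730

1.2730


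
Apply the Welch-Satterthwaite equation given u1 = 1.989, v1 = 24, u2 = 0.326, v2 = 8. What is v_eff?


uc = sqrt(u1^2 + u2^2) = sqrt(1.989^2 + 0.326^2) = 2.0155389
v_eff = uc^4 / (u1^4/v1 + u2^4/v2)
= 2.0155389^4 / (1.989^4/24 + 0.326^4/8)
= 16.50307 / 0.65353238
v_eff = 25.2521

25.2521


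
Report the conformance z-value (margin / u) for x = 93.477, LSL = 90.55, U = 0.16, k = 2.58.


u = U / k = 0.16 / 2.58 = 0.062015504
margin = |LSL - x| = |90.55 - 93.477| = 2.927
z = margin / u = 2.927 / 0.062015504
z = 47.1979

47.1979


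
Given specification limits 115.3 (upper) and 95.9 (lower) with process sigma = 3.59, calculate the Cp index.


Cp = (USL - LSL) / (6 * sigma)
= (115.3 - 95.9) / (6 * 3.59)
= 19.4000 / 21.5400
= 0.9006

0.9006


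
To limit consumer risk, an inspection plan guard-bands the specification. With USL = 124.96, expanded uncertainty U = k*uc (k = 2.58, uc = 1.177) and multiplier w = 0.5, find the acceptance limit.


U = k * uc = 2.58 * 1.177 = 3.03666
guard band g = w * U = 0.5 * 3.03666 = 1.51833
AL = USL - g = 124.96 - 1.51833
AL = 123.4417

123.4417


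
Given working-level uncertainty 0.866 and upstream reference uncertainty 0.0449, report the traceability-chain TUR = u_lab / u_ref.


TUR = u_lab / u_ref
= 0.866 / 0.0449
= 19.2873

19.2873


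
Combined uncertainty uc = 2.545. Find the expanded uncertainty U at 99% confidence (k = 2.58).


U = k * uc
U = 2.58 * 2.545
U = 6.5661

6.5661


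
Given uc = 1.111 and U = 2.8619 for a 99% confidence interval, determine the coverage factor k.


k = U / uc
k = 2.8619 / 1.111
k = 2.576

2.576


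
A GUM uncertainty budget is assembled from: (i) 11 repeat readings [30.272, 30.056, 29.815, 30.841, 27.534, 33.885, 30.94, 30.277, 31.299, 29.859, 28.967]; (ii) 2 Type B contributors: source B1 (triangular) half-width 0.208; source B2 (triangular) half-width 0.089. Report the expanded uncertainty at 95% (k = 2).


mean = (30.272 + 30.056 + 29.815 + 30.841 + 27.534 + 33.885 + 30.94 + 30.277 + 31.299 + 29.859 + 28.967) / 11 = 30.34045455
s = sqrt(sum((x - mean)^2)/(n-1)) = 1.5637361
u_A = s / sqrt(n) = 1.5637361 / sqrt(11) = 0.47148417
u_B1 = 0.208 / sqrt(6) = 0.084915644
u_B2 = 0.089 / sqrt(6) = 0.036334098
uc = sqrt(0.47148417^2 + 0.084915644^2 + 0.036334098^2) = 0.48044579
U = k * uc = 2 * 0.48044579
U = 0.9609

0.9609


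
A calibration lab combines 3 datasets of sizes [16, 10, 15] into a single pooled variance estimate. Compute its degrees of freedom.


nu = sum_i (n_i - 1)
nu = ((16 - 1) + (10 - 1) + (15 - 1))
nu = 15 + 9 + 14
nu = 38

38


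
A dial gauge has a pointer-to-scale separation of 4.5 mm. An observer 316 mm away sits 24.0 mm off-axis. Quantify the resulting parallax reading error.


error = h * offset / d
= 4.5 * 24.0 / 316
= 0.3418

0.3418


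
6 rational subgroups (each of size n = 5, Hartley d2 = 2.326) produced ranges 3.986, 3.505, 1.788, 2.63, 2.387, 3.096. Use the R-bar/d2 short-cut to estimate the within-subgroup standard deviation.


R_bar = (3.986 + 3.505 + 1.788 + 2.63 + 2.387 + 3.096) / 6
R_bar = 17.392 / 6 = 2.8986667
sigma_hat = R_bar / d2 = 2.8986667 / 2.326 = 1.2462

1.2462


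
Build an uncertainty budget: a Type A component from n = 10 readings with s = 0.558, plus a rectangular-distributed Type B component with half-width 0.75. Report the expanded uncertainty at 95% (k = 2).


u_A = s / sqrt(n) = 0.558 / sqrt(10) = 0.17645509
u_B = half_width / sqrt(3) = 0.75 / sqrt(3) = 0.4330127
uc = sqrt(u_A^2 + u_B^2) = sqrt(0.17645509^2 + 0.4330127^2) = 0.46758571
U = k * uc = 2 * 0.46758571
U = 0.9352

0.9352


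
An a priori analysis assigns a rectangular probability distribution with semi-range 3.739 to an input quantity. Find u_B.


u_B = half_width / sqrt(3)
u_B = 3.739 / 1.7320508
u_B = 2.1587

2.1587


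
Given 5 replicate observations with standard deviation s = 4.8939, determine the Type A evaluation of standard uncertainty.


u_A = s / sqrt(n)
u_A = 4.8939 / sqrt(5)
u_A = 4.8939 / 2.236068
u_A = 2.1886

2.1886


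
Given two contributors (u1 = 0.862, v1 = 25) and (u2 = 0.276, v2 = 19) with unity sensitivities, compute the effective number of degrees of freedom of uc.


uc = sqrt(u1^2 + u2^2) = sqrt(0.862^2 + 0.276^2) = 0.90510773
v_eff = uc^4 / (u1^4/v1 + u2^4/v2)
= 0.90510773^4 / (0.862^4/25 + 0.276^4/19)
= 0.67112141 / 0.022389985
v_eff = 29.9742

29.9742


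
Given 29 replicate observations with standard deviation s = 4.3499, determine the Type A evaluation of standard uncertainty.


u_A = s / sqrt(n)
u_A = 4.3499 / sqrt(29)
u_A = 4.3499 / 5.3851648
u_A = 0.8078

0.8078


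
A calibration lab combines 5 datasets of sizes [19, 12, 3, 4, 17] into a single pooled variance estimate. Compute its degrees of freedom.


nu = sum_i (n_i - 1)
nu = ((19 - 1) + (12 - 1) + (3 - 1) + (4 - 1) + (17 - 1))
nu = 18 + 11 + 2 + 3 + 16
nu = 50

50


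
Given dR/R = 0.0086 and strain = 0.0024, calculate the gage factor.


GF = (dR/R) / epsilon
= 0.0086 / 0.0024
= 3.5833

3.5833


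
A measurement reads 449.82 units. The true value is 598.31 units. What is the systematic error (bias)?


Systematic error = measured - true
= 449.82 - 598.31
= -148.4900

-148.4900


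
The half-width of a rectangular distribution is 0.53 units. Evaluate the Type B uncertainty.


u_B = half_width / sqrt(3)
u_B = 0.53 / 1.7320508
u_B = 0.3060

0.3060


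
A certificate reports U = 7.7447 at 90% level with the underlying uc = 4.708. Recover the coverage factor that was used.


k = U / uc
k = 7.7447 / 4.708
k = 1.645

1.645


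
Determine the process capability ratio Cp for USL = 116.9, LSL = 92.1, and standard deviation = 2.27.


Cp = (USL - LSL) / (6 * sigma)
= (116.9 - 92.1) / (6 * 2.27)
= 24.8000 / 13.6200
= 1.8209

1.8209


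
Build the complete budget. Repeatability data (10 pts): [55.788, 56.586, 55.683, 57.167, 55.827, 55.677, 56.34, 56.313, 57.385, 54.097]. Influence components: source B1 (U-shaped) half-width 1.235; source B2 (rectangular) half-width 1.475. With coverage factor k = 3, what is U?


mean = (55.788 + 56.586 + 55.683 + 57.167 + 55.827 + 55.677 + 56.34 + 56.313 + 57.385 + 54.097) / 10 = 56.0863
s = sqrt(sum((x - mean)^2)/(n-1)) = 0.92277974
u_A = s / sqrt(n) = 0.92277974 / sqrt(10) = 0.29180858
u_B1 = 1.235 / sqrt(2) = 0.87327687
u_B2 = 1.475 / sqrt(3) = 0.85159165
uc = sqrt(0.29180858^2 + 0.87327687^2 + 0.85159165^2) = 1.2541822
U = k * uc = 3 * 1.2541822
U = 3.7625

3.7625


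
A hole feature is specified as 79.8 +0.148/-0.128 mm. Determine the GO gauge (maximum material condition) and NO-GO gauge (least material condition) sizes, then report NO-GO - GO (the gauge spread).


GO = nominal - lower_tol (smallest hole = maximum material condition)
GO = 79.8 - 0.128 = 79.672
NO-GO = nominal + upper_tol (largest hole = least material condition)
NO-GO = 79.8 + 0.148 = 79.948
spread = NO-GO - GO = 79.948 - 79.672 = 0.2760

0.2760


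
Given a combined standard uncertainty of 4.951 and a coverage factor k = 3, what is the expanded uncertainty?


U = k * uc
U = 3 * 4.951
U = 14.8530

14.8530


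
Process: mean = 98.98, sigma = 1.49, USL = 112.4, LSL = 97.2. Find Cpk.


Cpu = (USL - mean) / (3*sigma) = (112.4 - 98.98) / (3*1.49) = 3.0022
Cpl = (mean - LSL) / (3*sigma) = (98.98 - 97.2) / (3*1.49) = 0.3982
Cpk = min(Cpu, Cpl) = 0.3982

0.3982


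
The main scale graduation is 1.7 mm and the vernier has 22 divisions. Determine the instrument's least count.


LC = MSD / n_div
= 1.7 / 22
= 0.0773

0.0773


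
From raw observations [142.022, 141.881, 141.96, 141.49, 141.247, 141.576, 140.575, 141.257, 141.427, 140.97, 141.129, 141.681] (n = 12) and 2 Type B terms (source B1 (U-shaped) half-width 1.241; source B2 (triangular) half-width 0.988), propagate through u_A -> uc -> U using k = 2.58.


mean = (142.022 + 141.881 + 141.96 + 141.49 + 141.247 + 141.576 + 140.575 + 141.257 + 141.427 + 140.97 + 141.129 + 141.681) / 12 = 141.4345833
s = sqrt(sum((x - mean)^2)/(n-1)) = 0.42843085
u_A = s / sqrt(n) = 0.42843085 / sqrt(12) = 0.12367733
u_B1 = 1.241 / sqrt(2) = 0.87751952
u_B2 = 0.988 / sqrt(6) = 0.40334931
uc = sqrt(0.12367733^2 + 0.87751952^2 + 0.40334931^2) = 0.97366691
U = k * uc = 2.58 * 0.97366691
U = 2.5121

2.5121


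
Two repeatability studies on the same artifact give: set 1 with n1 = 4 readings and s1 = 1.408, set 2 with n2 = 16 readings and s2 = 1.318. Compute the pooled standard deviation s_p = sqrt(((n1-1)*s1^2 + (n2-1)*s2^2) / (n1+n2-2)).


s_p = sqrt(((n1-1)*s1^2 + (n2-1)*s2^2) / (n1+n2-2))
numerator = (4-1)*1.408^2 + (16-1)*1.318^2 = 5.947392 + 26.05686 = 32.004252
denominator = 4 + 16 - 2 = 18
s_p^2 = 32.004252 / 18 = 1.778014
s_p = sqrt(1.778014) = 1.3334

1.3334


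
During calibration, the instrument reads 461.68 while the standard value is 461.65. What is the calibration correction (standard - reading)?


Correction = standard - reading
= 461.65 - 461.68
= -0.0300

-0.0300


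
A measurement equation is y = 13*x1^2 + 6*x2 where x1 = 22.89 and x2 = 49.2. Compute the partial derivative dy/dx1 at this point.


y = 13*x1^2 + 6*x2
dy/dx1 = 2*13*x1
Evaluate at x1 = 22.89: c1 = 26 * 22.89
c1 = 595.1400

595.1400


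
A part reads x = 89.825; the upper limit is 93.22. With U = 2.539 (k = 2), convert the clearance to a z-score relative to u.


u = U / k = 2.539 / 2 = 1.2695
margin = |USL - x| = |93.22 - 89.825| = 3.395
z = margin / u = 3.395 / 1.2695
z = 2.6743

2.6743


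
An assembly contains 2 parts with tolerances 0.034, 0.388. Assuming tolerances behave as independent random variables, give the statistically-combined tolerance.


RSS = sqrt(0.034^2 + 0.388^2)
= sqrt(0.1517)
= 0.3895

0.3895


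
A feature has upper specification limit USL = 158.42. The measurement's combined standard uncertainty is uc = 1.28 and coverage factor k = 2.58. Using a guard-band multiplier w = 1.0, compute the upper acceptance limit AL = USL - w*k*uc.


U = k * uc = 2.58 * 1.28 = 3.3024
guard band g = w * U = 1.0 * 3.3024 = 3.3024
AL = USL - g = 158.42 - 3.3024
AL = 155.1176

155.1176


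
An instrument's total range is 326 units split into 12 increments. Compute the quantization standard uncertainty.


resolution = range / divisions
resolution = 326 / 12 = 27.166667
u_res = resolution / (2*sqrt(3))
u_res = 27.166667 / 3.4641016
u_res = 7.8423

7.8423


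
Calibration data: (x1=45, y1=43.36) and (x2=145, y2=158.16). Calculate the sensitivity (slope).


slope = (y2 - y1) / (x2 - x1)
= (158.16 - 43.36) / (145 - 45)
= 114.8000 / 100
= 1.1480

1.1480


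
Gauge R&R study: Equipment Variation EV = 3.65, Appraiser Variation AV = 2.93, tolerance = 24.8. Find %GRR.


GRR = sqrt(EV^2 + AV^2) = sqrt(3.65^2 + 2.93^2) = 4.6805342
%GRR = GRR / tol * 100 = 4.6805342 / 24.8 * 100
%GRR = 18.8731

18.8731


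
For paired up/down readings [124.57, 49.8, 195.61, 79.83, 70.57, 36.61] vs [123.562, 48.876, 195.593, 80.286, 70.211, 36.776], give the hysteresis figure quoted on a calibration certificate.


|124.57 - 123.562| = 1.0080
|49.8 - 48.876| = 0.9240
|195.61 - 195.593| = 0.0170
|79.83 - 80.286| = 0.4560
|70.57 - 70.211| = 0.3590
|36.61 - 36.776| = 0.1660
hysteresis = max(diffs) = 1.0080

1.0080


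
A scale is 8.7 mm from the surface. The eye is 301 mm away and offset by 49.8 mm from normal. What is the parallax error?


error = h * offset / d
= 8.7 * 49.8 / 301
= 1.4394

1.4394


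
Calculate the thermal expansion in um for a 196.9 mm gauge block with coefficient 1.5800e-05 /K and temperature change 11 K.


dL = L * alpha * dT
= 196.9 * 1.5800e-05 * 11
= 0.0342212 mm
dL_um = 0.0342212 * 1000 = 34.2212 um

34.2212


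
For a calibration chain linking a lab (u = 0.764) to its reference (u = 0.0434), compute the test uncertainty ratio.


TUR = u_lab / u_ref
= 0.764 / 0.0434
= 17.6037

17.6037


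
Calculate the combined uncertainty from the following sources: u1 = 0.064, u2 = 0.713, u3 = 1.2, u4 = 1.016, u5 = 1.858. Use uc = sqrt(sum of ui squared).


uc = sqrt(0.064^2 + 0.713^2 + 1.2^2 + 1.016^2 + 1.858^2)
uc = sqrt(6.436885)
uc = 2.5371

2.5371


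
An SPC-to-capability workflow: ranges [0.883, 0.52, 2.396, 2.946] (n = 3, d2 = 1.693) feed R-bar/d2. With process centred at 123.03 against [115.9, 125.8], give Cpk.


R_bar = (0.883 + 0.52 + 2.396 + 2.946) / 4 = 1.68625
sigma = R_bar / d2 = 1.68625 / 1.693 = 0.99601299
Cp = (USL - LSL)/(6*sigma) = (125.8 - 115.9)/(6*0.99601299) = 1.6566
Cpu = (125.8 - 123.03)/(3*0.99601299) = 0.9270
Cpl = (123.03 - 115.9)/(3*0.99601299) = 2.3862
Cpk = min(Cpu, Cpl) = 0.9270

0.9270


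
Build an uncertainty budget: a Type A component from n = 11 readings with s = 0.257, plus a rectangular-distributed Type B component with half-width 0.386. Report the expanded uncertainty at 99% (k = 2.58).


u_A = s / sqrt(n) = 0.257 / sqrt(11) = 0.077488416
u_B = half_width / sqrt(3) = 0.386 / sqrt(3) = 0.2228572
uc = sqrt(u_A^2 + u_B^2) = sqrt(0.077488416^2 + 0.2228572^2) = 0.23594446
U = k * uc = 2.58 * 0.23594446
U = 0.6087

0.6087


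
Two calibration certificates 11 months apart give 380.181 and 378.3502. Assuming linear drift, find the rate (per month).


rate = (v2 - v1) / months
= (378.3502 - 380.181) / 11
= -1.8308 / 11
= -0.1664

-0.1664


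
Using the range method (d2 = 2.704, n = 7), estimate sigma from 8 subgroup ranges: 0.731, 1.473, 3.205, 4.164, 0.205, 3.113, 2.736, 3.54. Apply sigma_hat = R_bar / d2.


R_bar = (0.731 + 1.473 + 3.205 + 4.164 + 0.205 + 3.113 + 2.736 + 3.54) / 8
R_bar = 19.167 / 8 = 2.395875
sigma_hat = R_bar / d2 = 2.395875 / 2.704 = 0.8860

0.8860


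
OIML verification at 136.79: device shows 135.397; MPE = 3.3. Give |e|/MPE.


e = indication - reference = 135.397 - 136.79 = -1.3930
|e| = 1.3930
ratio = |e| / MPE = 1.3930 / 3.3
ratio = 0.4221

0.4221


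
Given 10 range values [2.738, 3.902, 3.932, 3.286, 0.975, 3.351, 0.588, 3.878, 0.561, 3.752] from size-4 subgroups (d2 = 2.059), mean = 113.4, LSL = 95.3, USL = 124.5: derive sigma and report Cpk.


R_bar = (2.738 + 3.902 + 3.932 + 3.286 + 0.975 + 3.351 + 0.588 + 3.878 + 0.561 + 3.752) / 10 = 2.6963
sigma = R_bar / d2 = 2.6963 / 2.059 = 1.3095192
Cp = (USL - LSL)/(6*sigma) = (124.5 - 95.3)/(6*1.3095192) = 3.7164
Cpu = (124.5 - 113.4)/(3*1.3095192) = 2.8255
Cpl = (113.4 - 95.3)/(3*1.3095192) = 4.6073
Cpk = min(Cpu, Cpl) = 2.8255

2.8255


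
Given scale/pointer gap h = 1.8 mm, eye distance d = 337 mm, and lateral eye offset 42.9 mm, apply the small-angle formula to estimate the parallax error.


error = h * offset / d
= 1.8 * 42.9 / 337
= 0.2291

0.2291


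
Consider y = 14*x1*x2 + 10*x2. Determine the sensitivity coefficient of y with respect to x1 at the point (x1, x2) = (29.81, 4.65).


y = 14*x1*x2 + 10*x2
dy/dx1 = 14*x2
Evaluate at x2 = 4.65: c1 = 14 * 4.65
c1 = 65.1000

65.1000


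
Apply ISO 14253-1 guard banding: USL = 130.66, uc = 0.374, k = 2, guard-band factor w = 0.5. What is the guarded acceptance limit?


U = k * uc = 2 * 0.374 = 0.748
guard band g = w * U = 0.5 * 0.748 = 0.374
AL = USL - g = 130.66 - 0.374
AL = 130.2860

130.2860


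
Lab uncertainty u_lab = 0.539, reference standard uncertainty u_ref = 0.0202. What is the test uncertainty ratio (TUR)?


TUR = u_lab / u_ref
= 0.539 / 0.0202
= 26.6832

26.6832


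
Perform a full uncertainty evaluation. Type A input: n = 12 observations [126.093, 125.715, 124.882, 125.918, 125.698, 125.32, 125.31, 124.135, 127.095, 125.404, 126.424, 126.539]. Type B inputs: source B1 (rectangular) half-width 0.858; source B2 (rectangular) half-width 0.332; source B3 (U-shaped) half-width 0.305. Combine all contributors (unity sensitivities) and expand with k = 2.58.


mean = (126.093 + 125.715 + 124.882 + 125.918 + 125.698 + 125.32 + 125.31 + 124.135 + 127.095 + 125.404 + 126.424 + 126.539) / 12 = 125.7110833
s = sqrt(sum((x - mean)^2)/(n-1)) = 0.7907025
u_A = s / sqrt(n) = 0.7907025 / sqrt(12) = 0.22825615
u_B1 = 0.858 / sqrt(3) = 0.49536653
u_B2 = 0.332 / sqrt(3) = 0.19168029
u_B3 = 0.305 / sqrt(2) = 0.21566757
uc = sqrt(0.22825615^2 + 0.49536653^2 + 0.19168029^2 + 0.21566757^2) = 0.61704352
U = k * uc = 2.58 * 0.61704352
U = 1.5920

1.5920


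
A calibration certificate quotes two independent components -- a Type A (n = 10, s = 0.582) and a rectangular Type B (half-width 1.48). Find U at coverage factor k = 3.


u_A = s / sqrt(n) = 0.582 / sqrt(10) = 0.18404456
u_B = half_width / sqrt(3) = 1.48 / sqrt(3) = 0.8544784
uc = sqrt(u_A^2 + u_B^2) = sqrt(0.18404456^2 + 0.8544784^2) = 0.87407422
U = k * uc = 3 * 0.87407422
U = 2.6222

2.6222


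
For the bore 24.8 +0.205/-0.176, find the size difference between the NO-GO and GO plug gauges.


GO = nominal - lower_tol (smallest hole = maximum material condition)
GO = 24.8 - 0.176 = 24.624
NO-GO = nominal + upper_tol (largest hole = least material condition)
NO-GO = 24.8 + 0.205 = 25.005
spread = NO-GO - GO = 25.005 - 24.624 = 0.3810

0.3810


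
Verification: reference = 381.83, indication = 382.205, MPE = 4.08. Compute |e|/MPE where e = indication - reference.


e = indication - reference = 382.205 - 381.83 = 0.3750
|e| = 0.3750
ratio = |e| / MPE = 0.3750 / 4.08
ratio = 0.0919

0.0919


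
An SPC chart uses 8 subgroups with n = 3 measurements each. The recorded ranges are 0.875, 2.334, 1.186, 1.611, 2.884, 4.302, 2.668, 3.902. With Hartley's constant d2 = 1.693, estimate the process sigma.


R_bar = (0.875 + 2.334 + 1.186 + 1.611 + 2.884 + 4.302 + 2.668 + 3.902) / 8
R_bar = 19.762 / 8 = 2.47025
sigma_hat = R_bar / d2 = 2.47025 / 1.693 = 1.4591

1.4591


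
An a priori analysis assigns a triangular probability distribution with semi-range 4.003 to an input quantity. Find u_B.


u_B = half_width / sqrt(6)
u_B = 4.003 / 2.4494897
u_B = 1.6342

1.6342
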